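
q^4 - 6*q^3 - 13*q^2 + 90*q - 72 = (q - 6)*(q - 3)*(q - 1)*(q + 4)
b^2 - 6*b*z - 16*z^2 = (b - 8*z)*(b + 2*z)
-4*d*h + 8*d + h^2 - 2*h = (-4*d + h)*(h - 2)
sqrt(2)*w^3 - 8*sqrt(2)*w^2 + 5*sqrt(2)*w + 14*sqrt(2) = (w - 7)*(w - 2)*(sqrt(2)*w + sqrt(2))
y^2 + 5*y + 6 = (y + 2)*(y + 3)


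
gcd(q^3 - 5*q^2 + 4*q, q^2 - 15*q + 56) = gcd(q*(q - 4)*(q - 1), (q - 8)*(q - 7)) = 1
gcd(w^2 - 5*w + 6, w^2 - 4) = w - 2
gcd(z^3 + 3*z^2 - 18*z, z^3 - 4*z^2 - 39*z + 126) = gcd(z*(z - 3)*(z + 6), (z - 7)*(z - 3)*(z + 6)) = z^2 + 3*z - 18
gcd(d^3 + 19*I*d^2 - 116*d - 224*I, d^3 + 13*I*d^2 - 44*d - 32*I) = d^2 + 12*I*d - 32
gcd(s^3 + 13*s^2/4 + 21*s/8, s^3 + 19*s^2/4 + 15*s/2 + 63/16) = s^2 + 13*s/4 + 21/8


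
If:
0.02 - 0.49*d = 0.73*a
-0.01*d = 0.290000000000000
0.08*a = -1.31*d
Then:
No Solution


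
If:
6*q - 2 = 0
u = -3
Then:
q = 1/3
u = -3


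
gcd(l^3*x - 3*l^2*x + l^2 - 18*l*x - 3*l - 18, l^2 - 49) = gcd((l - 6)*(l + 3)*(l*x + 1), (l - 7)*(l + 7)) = 1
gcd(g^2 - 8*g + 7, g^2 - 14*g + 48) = 1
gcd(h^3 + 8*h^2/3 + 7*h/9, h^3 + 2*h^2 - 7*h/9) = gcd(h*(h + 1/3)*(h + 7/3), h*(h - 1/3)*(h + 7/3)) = h^2 + 7*h/3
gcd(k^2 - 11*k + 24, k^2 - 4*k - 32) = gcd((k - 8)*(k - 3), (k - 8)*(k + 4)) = k - 8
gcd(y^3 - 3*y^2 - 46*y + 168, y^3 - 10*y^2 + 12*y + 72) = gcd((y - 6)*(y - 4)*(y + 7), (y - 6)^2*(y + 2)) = y - 6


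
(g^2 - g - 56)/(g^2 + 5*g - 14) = (g - 8)/(g - 2)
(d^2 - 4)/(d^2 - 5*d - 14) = (d - 2)/(d - 7)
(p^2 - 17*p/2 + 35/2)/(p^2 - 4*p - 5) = (p - 7/2)/(p + 1)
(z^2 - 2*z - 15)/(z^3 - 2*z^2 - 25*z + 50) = (z + 3)/(z^2 + 3*z - 10)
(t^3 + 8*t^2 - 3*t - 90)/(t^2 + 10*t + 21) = (t^3 + 8*t^2 - 3*t - 90)/(t^2 + 10*t + 21)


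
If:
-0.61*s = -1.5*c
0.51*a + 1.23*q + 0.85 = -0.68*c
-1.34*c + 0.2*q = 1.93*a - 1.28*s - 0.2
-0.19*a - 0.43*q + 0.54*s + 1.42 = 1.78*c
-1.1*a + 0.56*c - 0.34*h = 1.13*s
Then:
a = 6.48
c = 7.65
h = -70.93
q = -7.61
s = 18.82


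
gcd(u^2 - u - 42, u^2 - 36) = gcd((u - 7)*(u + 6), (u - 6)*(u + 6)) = u + 6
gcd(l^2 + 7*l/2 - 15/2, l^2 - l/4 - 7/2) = 1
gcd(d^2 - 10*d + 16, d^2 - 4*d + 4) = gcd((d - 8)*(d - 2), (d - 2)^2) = d - 2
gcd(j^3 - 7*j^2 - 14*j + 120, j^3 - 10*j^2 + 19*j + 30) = j^2 - 11*j + 30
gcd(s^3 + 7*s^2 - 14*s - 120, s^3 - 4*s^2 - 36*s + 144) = s^2 + 2*s - 24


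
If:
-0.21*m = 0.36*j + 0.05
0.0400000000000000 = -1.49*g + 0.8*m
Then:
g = 0.536912751677852*m - 0.0268456375838926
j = -0.583333333333333*m - 0.138888888888889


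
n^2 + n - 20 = (n - 4)*(n + 5)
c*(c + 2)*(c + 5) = c^3 + 7*c^2 + 10*c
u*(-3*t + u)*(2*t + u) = -6*t^2*u - t*u^2 + u^3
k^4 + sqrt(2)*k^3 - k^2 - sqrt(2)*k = k*(k - 1)*(k + 1)*(k + sqrt(2))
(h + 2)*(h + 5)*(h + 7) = h^3 + 14*h^2 + 59*h + 70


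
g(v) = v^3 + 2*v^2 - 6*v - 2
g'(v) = 3*v^2 + 4*v - 6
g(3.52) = 45.28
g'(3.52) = 45.25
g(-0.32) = 0.09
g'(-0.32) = -6.97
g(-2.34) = 10.18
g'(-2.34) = 1.07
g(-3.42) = 1.91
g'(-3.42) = 15.41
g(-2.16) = 10.21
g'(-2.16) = -0.64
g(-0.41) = 0.73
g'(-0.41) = -7.14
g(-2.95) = 7.43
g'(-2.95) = 8.31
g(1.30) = -4.22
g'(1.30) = 4.27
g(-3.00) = 7.00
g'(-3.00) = 9.00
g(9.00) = 835.00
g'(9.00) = 273.00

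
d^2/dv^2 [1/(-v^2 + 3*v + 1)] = 2*(-v^2 + 3*v + (2*v - 3)^2 + 1)/(-v^2 + 3*v + 1)^3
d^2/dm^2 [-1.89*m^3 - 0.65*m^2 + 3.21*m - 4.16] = -11.34*m - 1.3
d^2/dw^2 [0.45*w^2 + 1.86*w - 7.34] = 0.900000000000000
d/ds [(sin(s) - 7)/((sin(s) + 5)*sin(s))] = (-cos(s) + 14/tan(s) + 35*cos(s)/sin(s)^2)/(sin(s) + 5)^2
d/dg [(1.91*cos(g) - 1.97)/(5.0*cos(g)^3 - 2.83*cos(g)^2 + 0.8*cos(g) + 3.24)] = (19.1*cos(g)^3 - 34.9553*cos(g)^2 + 11.1502*cos(g) - 7.7644)*sin(g)/(25.0*cos(g)^6 - 28.3*cos(g)^5 + 16.0089*cos(g)^4 + 27.872*cos(g)^3 - 17.6984*cos(g)^2 + 5.184*cos(g) + 10.4976)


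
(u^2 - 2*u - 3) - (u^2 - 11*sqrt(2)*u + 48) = -2*u + 11*sqrt(2)*u - 51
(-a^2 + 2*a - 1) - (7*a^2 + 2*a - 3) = 2 - 8*a^2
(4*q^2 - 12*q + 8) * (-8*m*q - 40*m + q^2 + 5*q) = -32*m*q^3 - 64*m*q^2 + 416*m*q - 320*m + 4*q^4 + 8*q^3 - 52*q^2 + 40*q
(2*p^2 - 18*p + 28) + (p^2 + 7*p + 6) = 3*p^2 - 11*p + 34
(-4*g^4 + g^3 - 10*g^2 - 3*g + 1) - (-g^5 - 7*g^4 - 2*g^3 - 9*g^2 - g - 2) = g^5 + 3*g^4 + 3*g^3 - g^2 - 2*g + 3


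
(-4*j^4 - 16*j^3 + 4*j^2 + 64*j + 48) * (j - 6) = -4*j^5 + 8*j^4 + 100*j^3 + 40*j^2 - 336*j - 288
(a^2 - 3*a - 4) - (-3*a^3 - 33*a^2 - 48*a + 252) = 3*a^3 + 34*a^2 + 45*a - 256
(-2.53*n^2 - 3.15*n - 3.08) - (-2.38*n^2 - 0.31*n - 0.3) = -0.15*n^2 - 2.84*n - 2.78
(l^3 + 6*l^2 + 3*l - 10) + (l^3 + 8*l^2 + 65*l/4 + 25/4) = 2*l^3 + 14*l^2 + 77*l/4 - 15/4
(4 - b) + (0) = 4 - b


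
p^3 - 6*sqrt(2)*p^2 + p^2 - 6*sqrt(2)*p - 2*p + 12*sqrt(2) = (p - 1)*(p + 2)*(p - 6*sqrt(2))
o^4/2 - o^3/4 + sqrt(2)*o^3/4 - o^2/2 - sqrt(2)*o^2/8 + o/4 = o*(o/2 + sqrt(2)/2)*(o - 1/2)*(o - sqrt(2)/2)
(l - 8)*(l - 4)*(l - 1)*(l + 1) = l^4 - 12*l^3 + 31*l^2 + 12*l - 32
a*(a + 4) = a^2 + 4*a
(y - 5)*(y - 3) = y^2 - 8*y + 15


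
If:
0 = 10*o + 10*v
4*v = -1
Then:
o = 1/4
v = -1/4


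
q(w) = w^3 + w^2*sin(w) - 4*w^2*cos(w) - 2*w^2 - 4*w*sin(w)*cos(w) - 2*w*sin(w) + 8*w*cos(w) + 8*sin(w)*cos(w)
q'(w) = 4*w^2*sin(w) + w^2*cos(w) + 3*w^2 + 4*w*sin(w)^2 - 6*w*sin(w) - 4*w*cos(w)^2 - 10*w*cos(w) - 4*w - 8*sin(w)^2 - 4*sin(w)*cos(w) - 2*sin(w) + 8*cos(w)^2 + 8*cos(w)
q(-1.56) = -14.61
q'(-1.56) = -17.47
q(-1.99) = -4.19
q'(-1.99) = -28.83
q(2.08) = 0.95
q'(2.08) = 13.13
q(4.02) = 43.16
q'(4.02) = 12.52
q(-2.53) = 10.48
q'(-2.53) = -21.16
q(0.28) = 3.41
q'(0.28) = 8.02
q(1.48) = -1.44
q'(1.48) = -4.28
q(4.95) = 47.04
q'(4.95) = -3.33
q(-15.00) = -3182.35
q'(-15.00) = -189.93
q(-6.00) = -450.36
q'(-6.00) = 307.52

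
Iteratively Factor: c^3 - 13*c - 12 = (c - 4)*(c^2 + 4*c + 3) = (c - 4)*(c + 3)*(c + 1)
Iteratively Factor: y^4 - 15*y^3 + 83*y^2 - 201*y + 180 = (y - 4)*(y^3 - 11*y^2 + 39*y - 45) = (y - 5)*(y - 4)*(y^2 - 6*y + 9) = (y - 5)*(y - 4)*(y - 3)*(y - 3)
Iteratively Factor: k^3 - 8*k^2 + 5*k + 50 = (k - 5)*(k^2 - 3*k - 10) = (k - 5)*(k + 2)*(k - 5)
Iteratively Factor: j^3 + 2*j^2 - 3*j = (j - 1)*(j^2 + 3*j) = j*(j - 1)*(j + 3)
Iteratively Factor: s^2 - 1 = (s + 1)*(s - 1)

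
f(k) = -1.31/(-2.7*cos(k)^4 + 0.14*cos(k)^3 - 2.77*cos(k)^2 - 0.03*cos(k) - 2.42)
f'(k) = -1.31*(-10.8*sin(k)*cos(k)^3 + 0.42*sin(k)*cos(k)^2 - 5.54*sin(k)*cos(k) - 0.03*sin(k))/(-2.7*cos(k)^4 + 0.14*cos(k)^3 - 2.77*cos(k)^2 - 0.03*cos(k) - 2.42)^2 = (14.148*cos(k)^3 - 0.5502*cos(k)^2 + 7.2574*cos(k) + 0.0393)*sin(k)/(2.7*cos(k)^4 - 0.14*cos(k)^3 + 2.77*cos(k)^2 + 0.03*cos(k) + 2.42)^2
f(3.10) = 0.16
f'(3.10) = -0.01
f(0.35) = 0.19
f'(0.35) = 0.13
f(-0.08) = 0.17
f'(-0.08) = -0.03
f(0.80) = 0.30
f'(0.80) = 0.36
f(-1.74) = 0.52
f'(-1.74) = 0.20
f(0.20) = 0.18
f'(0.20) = 0.07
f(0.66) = 0.25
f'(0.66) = 0.29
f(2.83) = 0.18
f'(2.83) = -0.11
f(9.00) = 0.20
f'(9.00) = -0.16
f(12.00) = 0.23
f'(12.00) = -0.24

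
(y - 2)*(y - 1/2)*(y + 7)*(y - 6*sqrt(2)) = y^4 - 6*sqrt(2)*y^3 + 9*y^3/2 - 27*sqrt(2)*y^2 - 33*y^2/2 + 7*y + 99*sqrt(2)*y - 42*sqrt(2)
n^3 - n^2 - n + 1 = (n - 1)^2*(n + 1)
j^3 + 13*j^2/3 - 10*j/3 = j*(j - 2/3)*(j + 5)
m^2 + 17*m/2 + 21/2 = (m + 3/2)*(m + 7)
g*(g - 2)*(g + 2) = g^3 - 4*g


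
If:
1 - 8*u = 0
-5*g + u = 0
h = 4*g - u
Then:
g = 1/40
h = -1/40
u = 1/8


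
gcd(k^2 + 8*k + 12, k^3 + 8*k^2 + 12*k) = k^2 + 8*k + 12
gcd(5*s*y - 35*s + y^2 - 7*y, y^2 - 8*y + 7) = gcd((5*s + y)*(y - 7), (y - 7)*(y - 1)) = y - 7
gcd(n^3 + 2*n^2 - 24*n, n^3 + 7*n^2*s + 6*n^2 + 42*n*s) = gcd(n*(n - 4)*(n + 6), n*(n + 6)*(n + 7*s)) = n^2 + 6*n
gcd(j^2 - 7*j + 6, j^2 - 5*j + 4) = j - 1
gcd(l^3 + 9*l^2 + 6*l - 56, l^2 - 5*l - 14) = 1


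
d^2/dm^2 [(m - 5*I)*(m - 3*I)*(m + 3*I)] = 6*m - 10*I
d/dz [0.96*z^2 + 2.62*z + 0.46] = 1.92*z + 2.62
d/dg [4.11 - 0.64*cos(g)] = 0.64*sin(g)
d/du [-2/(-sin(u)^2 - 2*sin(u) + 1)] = -4*(sin(u) + 1)*cos(u)/(2*sin(u) - cos(u)^2)^2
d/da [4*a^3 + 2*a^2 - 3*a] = 12*a^2 + 4*a - 3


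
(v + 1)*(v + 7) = v^2 + 8*v + 7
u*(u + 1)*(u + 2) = u^3 + 3*u^2 + 2*u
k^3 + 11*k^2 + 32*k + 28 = (k + 2)^2*(k + 7)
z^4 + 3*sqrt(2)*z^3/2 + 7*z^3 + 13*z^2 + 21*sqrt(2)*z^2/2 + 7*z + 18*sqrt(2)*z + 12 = (z + 3)*(z + 4)*(z + sqrt(2)/2)*(z + sqrt(2))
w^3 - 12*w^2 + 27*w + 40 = (w - 8)*(w - 5)*(w + 1)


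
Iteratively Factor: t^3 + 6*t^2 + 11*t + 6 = (t + 1)*(t^2 + 5*t + 6) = (t + 1)*(t + 2)*(t + 3)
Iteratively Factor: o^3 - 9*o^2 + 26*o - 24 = (o - 4)*(o^2 - 5*o + 6) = (o - 4)*(o - 3)*(o - 2)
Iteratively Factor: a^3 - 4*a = (a - 2)*(a^2 + 2*a) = a*(a - 2)*(a + 2)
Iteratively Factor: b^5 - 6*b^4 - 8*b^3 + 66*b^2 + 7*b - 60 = (b + 3)*(b^4 - 9*b^3 + 19*b^2 + 9*b - 20) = (b + 1)*(b + 3)*(b^3 - 10*b^2 + 29*b - 20) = (b - 5)*(b + 1)*(b + 3)*(b^2 - 5*b + 4) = (b - 5)*(b - 1)*(b + 1)*(b + 3)*(b - 4)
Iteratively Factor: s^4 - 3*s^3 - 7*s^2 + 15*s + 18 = (s + 1)*(s^3 - 4*s^2 - 3*s + 18) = (s - 3)*(s + 1)*(s^2 - s - 6) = (s - 3)*(s + 1)*(s + 2)*(s - 3)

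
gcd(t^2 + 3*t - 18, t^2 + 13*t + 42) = t + 6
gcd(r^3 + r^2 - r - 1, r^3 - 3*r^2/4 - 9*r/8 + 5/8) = r + 1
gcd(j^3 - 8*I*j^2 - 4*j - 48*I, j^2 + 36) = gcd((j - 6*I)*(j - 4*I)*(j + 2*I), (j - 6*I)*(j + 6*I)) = j - 6*I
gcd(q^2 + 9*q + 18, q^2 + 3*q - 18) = q + 6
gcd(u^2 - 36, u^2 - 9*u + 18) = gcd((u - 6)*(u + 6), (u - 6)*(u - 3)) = u - 6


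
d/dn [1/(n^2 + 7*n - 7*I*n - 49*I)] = (-2*n - 7 + 7*I)/(n^2 + 7*n - 7*I*n - 49*I)^2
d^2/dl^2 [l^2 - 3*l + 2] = 2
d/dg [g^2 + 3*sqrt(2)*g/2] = 2*g + 3*sqrt(2)/2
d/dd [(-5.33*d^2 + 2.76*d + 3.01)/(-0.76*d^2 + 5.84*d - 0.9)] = (-29.0296*d^2 + 14.1692*d - 20.0624)/(0.5776*d^4 - 8.8768*d^3 + 35.4736*d^2 - 10.512*d + 0.81)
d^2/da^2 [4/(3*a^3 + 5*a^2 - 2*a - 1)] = 8*(-(9*a + 5)*(3*a^3 + 5*a^2 - 2*a - 1) + (9*a^2 + 10*a - 2)^2)/(3*a^3 + 5*a^2 - 2*a - 1)^3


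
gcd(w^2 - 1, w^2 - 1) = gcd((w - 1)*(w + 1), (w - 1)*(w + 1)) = w^2 - 1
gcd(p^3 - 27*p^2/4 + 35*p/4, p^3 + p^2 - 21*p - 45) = p - 5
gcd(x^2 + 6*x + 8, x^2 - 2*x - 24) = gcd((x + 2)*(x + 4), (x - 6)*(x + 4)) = x + 4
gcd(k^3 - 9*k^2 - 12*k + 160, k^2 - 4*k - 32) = k^2 - 4*k - 32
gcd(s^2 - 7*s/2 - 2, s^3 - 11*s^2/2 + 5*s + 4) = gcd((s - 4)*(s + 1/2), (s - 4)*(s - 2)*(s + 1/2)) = s^2 - 7*s/2 - 2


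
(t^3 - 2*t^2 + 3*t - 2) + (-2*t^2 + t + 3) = t^3 - 4*t^2 + 4*t + 1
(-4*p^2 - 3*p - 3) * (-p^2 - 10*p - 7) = 4*p^4 + 43*p^3 + 61*p^2 + 51*p + 21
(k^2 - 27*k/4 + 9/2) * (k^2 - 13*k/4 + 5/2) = k^4 - 10*k^3 + 463*k^2/16 - 63*k/2 + 45/4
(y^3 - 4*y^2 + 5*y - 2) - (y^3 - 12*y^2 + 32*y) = 8*y^2 - 27*y - 2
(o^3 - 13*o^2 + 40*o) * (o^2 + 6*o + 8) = o^5 - 7*o^4 - 30*o^3 + 136*o^2 + 320*o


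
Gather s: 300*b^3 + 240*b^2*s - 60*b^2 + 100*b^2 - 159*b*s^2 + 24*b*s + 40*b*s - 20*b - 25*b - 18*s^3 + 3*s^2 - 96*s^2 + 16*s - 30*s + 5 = 300*b^3 + 40*b^2 - 45*b - 18*s^3 + s^2*(-159*b - 93) + s*(240*b^2 + 64*b - 14) + 5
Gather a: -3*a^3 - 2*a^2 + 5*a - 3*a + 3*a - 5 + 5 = -3*a^3 - 2*a^2 + 5*a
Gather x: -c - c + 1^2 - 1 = -2*c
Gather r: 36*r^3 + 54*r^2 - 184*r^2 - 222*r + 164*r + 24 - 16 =36*r^3 - 130*r^2 - 58*r + 8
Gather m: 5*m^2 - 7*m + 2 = 5*m^2 - 7*m + 2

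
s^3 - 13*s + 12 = (s - 3)*(s - 1)*(s + 4)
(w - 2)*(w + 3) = w^2 + w - 6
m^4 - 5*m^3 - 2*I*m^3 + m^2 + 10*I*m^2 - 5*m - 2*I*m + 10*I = (m - 5)*(m - 2*I)*(m - I)*(m + I)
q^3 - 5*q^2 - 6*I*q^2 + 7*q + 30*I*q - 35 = (q - 5)*(q - 7*I)*(q + I)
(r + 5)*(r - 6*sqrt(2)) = r^2 - 6*sqrt(2)*r + 5*r - 30*sqrt(2)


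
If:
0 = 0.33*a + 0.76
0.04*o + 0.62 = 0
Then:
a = -2.30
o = -15.50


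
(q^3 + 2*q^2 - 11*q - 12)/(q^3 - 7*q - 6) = (q + 4)/(q + 2)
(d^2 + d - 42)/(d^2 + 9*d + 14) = (d - 6)/(d + 2)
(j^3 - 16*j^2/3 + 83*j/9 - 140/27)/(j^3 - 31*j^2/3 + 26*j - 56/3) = (j^2 - 4*j + 35/9)/(j^2 - 9*j + 14)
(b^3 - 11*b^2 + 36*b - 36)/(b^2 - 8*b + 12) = b - 3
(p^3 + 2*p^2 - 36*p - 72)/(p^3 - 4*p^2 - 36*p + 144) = (p + 2)/(p - 4)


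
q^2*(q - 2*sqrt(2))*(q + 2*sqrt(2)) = q^4 - 8*q^2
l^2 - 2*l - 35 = (l - 7)*(l + 5)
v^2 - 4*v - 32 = (v - 8)*(v + 4)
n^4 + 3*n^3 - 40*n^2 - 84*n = n*(n - 6)*(n + 2)*(n + 7)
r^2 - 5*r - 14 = (r - 7)*(r + 2)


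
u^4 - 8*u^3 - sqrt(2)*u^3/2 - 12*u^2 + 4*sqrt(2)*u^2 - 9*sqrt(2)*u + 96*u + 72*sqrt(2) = (u - 8)*(u - 3*sqrt(2))*(u + sqrt(2))*(u + 3*sqrt(2)/2)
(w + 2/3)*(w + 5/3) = w^2 + 7*w/3 + 10/9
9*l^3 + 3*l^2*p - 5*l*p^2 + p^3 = (-3*l + p)^2*(l + p)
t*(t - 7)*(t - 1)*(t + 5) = t^4 - 3*t^3 - 33*t^2 + 35*t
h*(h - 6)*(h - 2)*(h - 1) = h^4 - 9*h^3 + 20*h^2 - 12*h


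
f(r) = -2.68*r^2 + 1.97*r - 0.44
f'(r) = 1.97 - 5.36*r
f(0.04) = -0.37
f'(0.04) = 1.76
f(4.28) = -41.10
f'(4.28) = -20.97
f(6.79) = -110.62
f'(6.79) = -34.42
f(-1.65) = -10.99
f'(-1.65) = 10.81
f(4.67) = -49.69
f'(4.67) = -23.06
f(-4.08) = -53.09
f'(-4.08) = 23.84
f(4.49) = -45.62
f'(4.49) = -22.10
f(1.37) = -2.77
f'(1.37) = -5.37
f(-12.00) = -410.00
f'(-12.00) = 66.29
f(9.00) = -199.79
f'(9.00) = -46.27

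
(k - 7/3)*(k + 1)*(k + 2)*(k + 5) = k^4 + 17*k^3/3 - 5*k^2/3 - 89*k/3 - 70/3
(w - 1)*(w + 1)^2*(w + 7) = w^4 + 8*w^3 + 6*w^2 - 8*w - 7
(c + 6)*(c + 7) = c^2 + 13*c + 42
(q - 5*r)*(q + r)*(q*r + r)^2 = q^4*r^2 - 4*q^3*r^3 + 2*q^3*r^2 - 5*q^2*r^4 - 8*q^2*r^3 + q^2*r^2 - 10*q*r^4 - 4*q*r^3 - 5*r^4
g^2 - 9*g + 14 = (g - 7)*(g - 2)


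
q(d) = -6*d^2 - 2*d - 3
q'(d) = -12*d - 2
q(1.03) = -11.43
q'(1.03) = -14.36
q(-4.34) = -107.33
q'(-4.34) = 50.08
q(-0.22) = -2.85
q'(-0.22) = 0.64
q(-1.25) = -9.88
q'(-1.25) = 13.00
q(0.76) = -7.99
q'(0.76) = -11.12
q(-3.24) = -59.51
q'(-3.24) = 36.88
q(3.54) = -85.27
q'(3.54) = -44.48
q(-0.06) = -2.90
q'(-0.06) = -1.28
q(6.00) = -231.00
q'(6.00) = -74.00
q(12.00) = -891.00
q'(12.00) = -146.00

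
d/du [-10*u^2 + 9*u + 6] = 9 - 20*u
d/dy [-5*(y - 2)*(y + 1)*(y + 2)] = -15*y^2 - 10*y + 20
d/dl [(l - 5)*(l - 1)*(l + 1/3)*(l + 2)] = 4*l^3 - 11*l^2 - 50*l/3 + 23/3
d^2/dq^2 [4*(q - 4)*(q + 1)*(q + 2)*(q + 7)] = 48*q^2 + 144*q - 136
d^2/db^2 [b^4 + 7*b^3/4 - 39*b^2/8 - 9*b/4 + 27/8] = 12*b^2 + 21*b/2 - 39/4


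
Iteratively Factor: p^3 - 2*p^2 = (p)*(p^2 - 2*p) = p^2*(p - 2)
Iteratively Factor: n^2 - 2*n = (n - 2)*(n)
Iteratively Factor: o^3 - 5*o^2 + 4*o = (o)*(o^2 - 5*o + 4) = o*(o - 4)*(o - 1)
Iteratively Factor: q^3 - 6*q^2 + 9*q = (q - 3)*(q^2 - 3*q) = (q - 3)^2*(q)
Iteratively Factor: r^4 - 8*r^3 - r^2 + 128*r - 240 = (r + 4)*(r^3 - 12*r^2 + 47*r - 60) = (r - 5)*(r + 4)*(r^2 - 7*r + 12) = (r - 5)*(r - 4)*(r + 4)*(r - 3)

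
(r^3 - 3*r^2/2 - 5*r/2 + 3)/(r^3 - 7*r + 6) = (r + 3/2)/(r + 3)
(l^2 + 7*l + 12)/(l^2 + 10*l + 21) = (l + 4)/(l + 7)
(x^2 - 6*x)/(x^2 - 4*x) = (x - 6)/(x - 4)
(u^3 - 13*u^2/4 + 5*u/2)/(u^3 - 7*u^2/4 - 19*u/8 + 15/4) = 2*u/(2*u + 3)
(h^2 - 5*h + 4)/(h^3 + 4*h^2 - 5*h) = (h - 4)/(h*(h + 5))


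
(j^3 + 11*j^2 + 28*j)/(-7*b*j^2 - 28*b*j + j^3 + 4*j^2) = (-j - 7)/(7*b - j)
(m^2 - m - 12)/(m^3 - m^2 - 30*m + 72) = (m + 3)/(m^2 + 3*m - 18)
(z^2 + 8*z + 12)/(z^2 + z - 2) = (z + 6)/(z - 1)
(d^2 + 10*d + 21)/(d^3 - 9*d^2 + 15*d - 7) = (d^2 + 10*d + 21)/(d^3 - 9*d^2 + 15*d - 7)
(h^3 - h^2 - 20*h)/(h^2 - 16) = h*(h - 5)/(h - 4)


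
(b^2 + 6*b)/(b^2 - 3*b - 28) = b*(b + 6)/(b^2 - 3*b - 28)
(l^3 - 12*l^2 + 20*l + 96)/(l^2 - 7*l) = (l^3 - 12*l^2 + 20*l + 96)/(l*(l - 7))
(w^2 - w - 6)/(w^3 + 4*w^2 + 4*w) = (w - 3)/(w*(w + 2))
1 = 1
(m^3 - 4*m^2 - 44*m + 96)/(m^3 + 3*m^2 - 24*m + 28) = (m^2 - 2*m - 48)/(m^2 + 5*m - 14)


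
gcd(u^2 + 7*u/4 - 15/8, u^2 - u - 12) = 1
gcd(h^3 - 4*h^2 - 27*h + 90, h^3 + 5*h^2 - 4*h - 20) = h + 5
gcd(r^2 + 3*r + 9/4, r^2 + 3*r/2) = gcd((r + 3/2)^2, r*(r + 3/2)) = r + 3/2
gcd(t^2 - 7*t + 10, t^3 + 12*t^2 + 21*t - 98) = t - 2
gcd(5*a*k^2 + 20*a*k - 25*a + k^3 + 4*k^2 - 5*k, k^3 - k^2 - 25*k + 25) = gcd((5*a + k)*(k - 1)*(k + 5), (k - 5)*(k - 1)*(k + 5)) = k^2 + 4*k - 5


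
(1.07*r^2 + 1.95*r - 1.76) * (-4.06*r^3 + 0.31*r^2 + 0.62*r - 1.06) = -4.3442*r^5 - 7.5853*r^4 + 8.4135*r^3 - 0.4708*r^2 - 3.1582*r + 1.8656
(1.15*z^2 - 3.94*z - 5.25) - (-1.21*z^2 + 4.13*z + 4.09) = 2.36*z^2 - 8.07*z - 9.34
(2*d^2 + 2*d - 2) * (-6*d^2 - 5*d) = -12*d^4 - 22*d^3 + 2*d^2 + 10*d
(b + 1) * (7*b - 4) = 7*b^2 + 3*b - 4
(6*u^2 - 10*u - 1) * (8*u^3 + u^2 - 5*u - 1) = 48*u^5 - 74*u^4 - 48*u^3 + 43*u^2 + 15*u + 1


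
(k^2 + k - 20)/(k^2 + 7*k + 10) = (k - 4)/(k + 2)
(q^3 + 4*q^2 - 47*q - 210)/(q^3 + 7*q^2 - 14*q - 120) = (q - 7)/(q - 4)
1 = 1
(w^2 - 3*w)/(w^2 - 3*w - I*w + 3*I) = w/(w - I)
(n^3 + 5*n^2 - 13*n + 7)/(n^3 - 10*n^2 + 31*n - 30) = (n^3 + 5*n^2 - 13*n + 7)/(n^3 - 10*n^2 + 31*n - 30)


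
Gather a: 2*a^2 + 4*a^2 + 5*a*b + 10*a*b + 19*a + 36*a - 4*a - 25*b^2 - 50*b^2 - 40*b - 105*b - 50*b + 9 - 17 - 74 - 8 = 6*a^2 + a*(15*b + 51) - 75*b^2 - 195*b - 90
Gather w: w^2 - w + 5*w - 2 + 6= w^2 + 4*w + 4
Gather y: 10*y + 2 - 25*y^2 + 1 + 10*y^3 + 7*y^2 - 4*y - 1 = 10*y^3 - 18*y^2 + 6*y + 2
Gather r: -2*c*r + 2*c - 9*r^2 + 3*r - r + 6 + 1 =2*c - 9*r^2 + r*(2 - 2*c) + 7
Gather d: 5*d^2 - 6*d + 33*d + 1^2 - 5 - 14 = 5*d^2 + 27*d - 18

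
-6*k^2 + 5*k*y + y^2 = (-k + y)*(6*k + y)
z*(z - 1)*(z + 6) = z^3 + 5*z^2 - 6*z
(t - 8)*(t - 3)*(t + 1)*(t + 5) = t^4 - 5*t^3 - 37*t^2 + 89*t + 120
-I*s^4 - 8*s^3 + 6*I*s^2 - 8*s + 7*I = (s - 7*I)*(s - I)^2*(-I*s + 1)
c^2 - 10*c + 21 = (c - 7)*(c - 3)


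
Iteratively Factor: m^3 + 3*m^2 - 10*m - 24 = (m + 2)*(m^2 + m - 12) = (m + 2)*(m + 4)*(m - 3)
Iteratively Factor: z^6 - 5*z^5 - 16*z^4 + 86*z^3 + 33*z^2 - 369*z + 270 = (z + 3)*(z^5 - 8*z^4 + 8*z^3 + 62*z^2 - 153*z + 90) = (z + 3)^2*(z^4 - 11*z^3 + 41*z^2 - 61*z + 30) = (z - 1)*(z + 3)^2*(z^3 - 10*z^2 + 31*z - 30) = (z - 5)*(z - 1)*(z + 3)^2*(z^2 - 5*z + 6) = (z - 5)*(z - 2)*(z - 1)*(z + 3)^2*(z - 3)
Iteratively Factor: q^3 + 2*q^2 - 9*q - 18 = (q - 3)*(q^2 + 5*q + 6) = (q - 3)*(q + 3)*(q + 2)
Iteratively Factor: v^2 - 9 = (v + 3)*(v - 3)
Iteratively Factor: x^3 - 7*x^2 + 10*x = (x - 5)*(x^2 - 2*x) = x*(x - 5)*(x - 2)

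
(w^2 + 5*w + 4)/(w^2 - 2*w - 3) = (w + 4)/(w - 3)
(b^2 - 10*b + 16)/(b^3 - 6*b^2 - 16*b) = (b - 2)/(b*(b + 2))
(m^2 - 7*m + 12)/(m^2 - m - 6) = (m - 4)/(m + 2)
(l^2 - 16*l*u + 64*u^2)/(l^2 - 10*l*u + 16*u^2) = (-l + 8*u)/(-l + 2*u)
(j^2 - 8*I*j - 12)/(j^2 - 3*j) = (j^2 - 8*I*j - 12)/(j*(j - 3))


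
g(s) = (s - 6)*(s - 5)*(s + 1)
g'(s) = (s - 6)*(s - 5) + (s - 6)*(s + 1) + (s - 5)*(s + 1) = 3*s^2 - 20*s + 19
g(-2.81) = -124.54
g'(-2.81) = 98.89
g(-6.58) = -812.87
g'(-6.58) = 280.49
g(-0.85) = 6.01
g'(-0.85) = 38.17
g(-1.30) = -13.80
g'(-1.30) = 50.07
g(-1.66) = -33.67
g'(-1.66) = 60.47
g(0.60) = 38.02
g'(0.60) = 8.08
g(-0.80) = 7.89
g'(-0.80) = 36.92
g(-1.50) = -24.38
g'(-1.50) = 55.75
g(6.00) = 0.00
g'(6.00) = 7.00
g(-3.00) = -144.00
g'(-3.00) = 106.00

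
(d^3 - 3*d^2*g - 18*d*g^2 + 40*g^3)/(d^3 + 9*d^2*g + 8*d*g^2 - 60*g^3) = (d^2 - d*g - 20*g^2)/(d^2 + 11*d*g + 30*g^2)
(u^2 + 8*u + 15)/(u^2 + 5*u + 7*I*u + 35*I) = (u + 3)/(u + 7*I)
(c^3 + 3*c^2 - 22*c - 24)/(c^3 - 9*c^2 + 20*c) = (c^2 + 7*c + 6)/(c*(c - 5))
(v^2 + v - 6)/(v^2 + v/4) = 4*(v^2 + v - 6)/(v*(4*v + 1))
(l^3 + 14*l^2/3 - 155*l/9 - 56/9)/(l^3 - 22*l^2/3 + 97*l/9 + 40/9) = (l + 7)/(l - 5)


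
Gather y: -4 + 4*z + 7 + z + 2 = 5*z + 5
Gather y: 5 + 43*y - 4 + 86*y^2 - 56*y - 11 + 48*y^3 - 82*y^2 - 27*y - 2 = 48*y^3 + 4*y^2 - 40*y - 12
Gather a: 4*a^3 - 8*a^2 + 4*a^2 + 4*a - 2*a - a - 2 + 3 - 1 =4*a^3 - 4*a^2 + a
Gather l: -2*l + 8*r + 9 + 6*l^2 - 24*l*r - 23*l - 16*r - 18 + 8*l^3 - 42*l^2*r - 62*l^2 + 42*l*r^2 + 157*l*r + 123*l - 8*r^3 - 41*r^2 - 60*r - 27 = 8*l^3 + l^2*(-42*r - 56) + l*(42*r^2 + 133*r + 98) - 8*r^3 - 41*r^2 - 68*r - 36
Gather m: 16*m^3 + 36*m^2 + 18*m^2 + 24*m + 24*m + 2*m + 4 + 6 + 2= 16*m^3 + 54*m^2 + 50*m + 12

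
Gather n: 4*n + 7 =4*n + 7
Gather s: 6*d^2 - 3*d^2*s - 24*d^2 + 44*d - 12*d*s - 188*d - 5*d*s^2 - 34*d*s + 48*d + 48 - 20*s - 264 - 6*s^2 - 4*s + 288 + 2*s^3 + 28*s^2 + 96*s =-18*d^2 - 96*d + 2*s^3 + s^2*(22 - 5*d) + s*(-3*d^2 - 46*d + 72) + 72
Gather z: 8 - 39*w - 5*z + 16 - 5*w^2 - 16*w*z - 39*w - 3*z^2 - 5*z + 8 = -5*w^2 - 78*w - 3*z^2 + z*(-16*w - 10) + 32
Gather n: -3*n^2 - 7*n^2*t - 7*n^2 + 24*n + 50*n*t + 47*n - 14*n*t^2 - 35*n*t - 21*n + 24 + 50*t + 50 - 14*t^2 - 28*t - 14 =n^2*(-7*t - 10) + n*(-14*t^2 + 15*t + 50) - 14*t^2 + 22*t + 60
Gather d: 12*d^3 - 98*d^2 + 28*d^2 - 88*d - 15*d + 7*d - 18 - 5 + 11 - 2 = 12*d^3 - 70*d^2 - 96*d - 14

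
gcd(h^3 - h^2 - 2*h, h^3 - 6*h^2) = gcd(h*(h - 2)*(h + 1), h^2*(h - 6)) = h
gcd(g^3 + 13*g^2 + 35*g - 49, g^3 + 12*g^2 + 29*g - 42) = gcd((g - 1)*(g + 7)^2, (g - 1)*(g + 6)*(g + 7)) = g^2 + 6*g - 7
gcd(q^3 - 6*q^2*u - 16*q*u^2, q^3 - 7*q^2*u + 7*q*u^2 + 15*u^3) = 1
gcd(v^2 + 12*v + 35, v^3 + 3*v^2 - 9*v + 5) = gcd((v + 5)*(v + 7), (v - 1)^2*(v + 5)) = v + 5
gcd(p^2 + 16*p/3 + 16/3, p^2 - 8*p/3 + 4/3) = 1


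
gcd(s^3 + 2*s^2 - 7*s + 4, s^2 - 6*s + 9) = 1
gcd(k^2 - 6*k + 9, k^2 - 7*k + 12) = k - 3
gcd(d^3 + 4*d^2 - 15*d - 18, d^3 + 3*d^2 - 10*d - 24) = d - 3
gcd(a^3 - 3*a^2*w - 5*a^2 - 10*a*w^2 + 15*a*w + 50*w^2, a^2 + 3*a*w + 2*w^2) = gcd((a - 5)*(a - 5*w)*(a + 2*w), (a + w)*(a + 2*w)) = a + 2*w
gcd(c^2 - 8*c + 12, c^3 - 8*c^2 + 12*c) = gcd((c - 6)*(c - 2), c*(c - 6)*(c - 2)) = c^2 - 8*c + 12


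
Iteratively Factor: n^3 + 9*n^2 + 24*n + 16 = (n + 4)*(n^2 + 5*n + 4) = (n + 4)^2*(n + 1)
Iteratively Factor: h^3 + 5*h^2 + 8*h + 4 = (h + 2)*(h^2 + 3*h + 2) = (h + 1)*(h + 2)*(h + 2)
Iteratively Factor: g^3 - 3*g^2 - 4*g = (g - 4)*(g^2 + g) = g*(g - 4)*(g + 1)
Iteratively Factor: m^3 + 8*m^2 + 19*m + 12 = (m + 4)*(m^2 + 4*m + 3) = (m + 3)*(m + 4)*(m + 1)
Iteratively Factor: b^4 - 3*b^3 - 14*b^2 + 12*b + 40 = (b - 5)*(b^3 + 2*b^2 - 4*b - 8) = (b - 5)*(b - 2)*(b^2 + 4*b + 4) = (b - 5)*(b - 2)*(b + 2)*(b + 2)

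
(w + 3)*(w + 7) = w^2 + 10*w + 21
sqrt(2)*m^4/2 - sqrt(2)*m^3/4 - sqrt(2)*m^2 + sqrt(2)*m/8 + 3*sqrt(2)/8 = (m - 3/2)*(m + 1)*(m - sqrt(2)/2)*(sqrt(2)*m/2 + 1/2)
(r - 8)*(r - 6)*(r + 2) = r^3 - 12*r^2 + 20*r + 96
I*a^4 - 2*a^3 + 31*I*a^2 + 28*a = a*(a - 4*I)*(a + 7*I)*(I*a + 1)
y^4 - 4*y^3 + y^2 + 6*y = y*(y - 3)*(y - 2)*(y + 1)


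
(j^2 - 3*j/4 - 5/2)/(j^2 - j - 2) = (j + 5/4)/(j + 1)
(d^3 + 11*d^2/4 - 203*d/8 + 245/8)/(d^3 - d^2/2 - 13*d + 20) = (4*d^2 + 21*d - 49)/(4*(d^2 + 2*d - 8))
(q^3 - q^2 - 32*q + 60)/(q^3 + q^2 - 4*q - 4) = (q^2 + q - 30)/(q^2 + 3*q + 2)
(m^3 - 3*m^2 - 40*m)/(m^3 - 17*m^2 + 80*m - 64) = m*(m + 5)/(m^2 - 9*m + 8)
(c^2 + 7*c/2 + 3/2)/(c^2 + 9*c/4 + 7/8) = 4*(c + 3)/(4*c + 7)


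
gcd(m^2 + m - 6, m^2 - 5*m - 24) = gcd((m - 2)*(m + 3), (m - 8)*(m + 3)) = m + 3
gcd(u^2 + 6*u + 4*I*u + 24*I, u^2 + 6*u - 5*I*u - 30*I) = u + 6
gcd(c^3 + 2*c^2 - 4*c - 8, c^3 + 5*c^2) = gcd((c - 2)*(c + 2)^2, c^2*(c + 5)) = 1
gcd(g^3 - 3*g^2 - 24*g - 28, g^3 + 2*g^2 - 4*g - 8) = g^2 + 4*g + 4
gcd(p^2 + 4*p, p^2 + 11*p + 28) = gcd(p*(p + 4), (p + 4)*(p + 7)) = p + 4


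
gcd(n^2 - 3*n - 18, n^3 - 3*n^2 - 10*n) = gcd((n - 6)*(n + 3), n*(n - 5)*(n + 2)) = 1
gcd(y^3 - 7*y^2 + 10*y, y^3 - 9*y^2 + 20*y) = y^2 - 5*y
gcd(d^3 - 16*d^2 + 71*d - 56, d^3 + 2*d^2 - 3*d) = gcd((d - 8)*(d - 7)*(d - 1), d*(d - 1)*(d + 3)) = d - 1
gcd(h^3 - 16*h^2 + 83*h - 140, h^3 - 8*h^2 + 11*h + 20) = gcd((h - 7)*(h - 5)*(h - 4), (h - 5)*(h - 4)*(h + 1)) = h^2 - 9*h + 20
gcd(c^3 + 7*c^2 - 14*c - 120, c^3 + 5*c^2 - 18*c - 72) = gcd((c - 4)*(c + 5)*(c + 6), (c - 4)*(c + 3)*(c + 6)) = c^2 + 2*c - 24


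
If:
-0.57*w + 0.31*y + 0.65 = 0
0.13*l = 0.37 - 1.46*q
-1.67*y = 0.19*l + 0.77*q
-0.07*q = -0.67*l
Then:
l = 0.03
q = 0.25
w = 1.08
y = -0.12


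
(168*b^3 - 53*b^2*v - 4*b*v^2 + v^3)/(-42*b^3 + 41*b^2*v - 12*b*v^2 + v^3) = (-56*b^2 - b*v + v^2)/(14*b^2 - 9*b*v + v^2)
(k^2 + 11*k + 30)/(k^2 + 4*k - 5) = (k + 6)/(k - 1)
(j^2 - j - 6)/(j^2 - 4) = (j - 3)/(j - 2)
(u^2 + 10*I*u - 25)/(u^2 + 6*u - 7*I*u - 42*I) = (u^2 + 10*I*u - 25)/(u^2 + u*(6 - 7*I) - 42*I)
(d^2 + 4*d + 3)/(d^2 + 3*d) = (d + 1)/d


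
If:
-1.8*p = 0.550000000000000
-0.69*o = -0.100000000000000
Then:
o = 0.14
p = -0.31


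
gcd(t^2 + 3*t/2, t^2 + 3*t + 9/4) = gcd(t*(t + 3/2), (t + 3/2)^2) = t + 3/2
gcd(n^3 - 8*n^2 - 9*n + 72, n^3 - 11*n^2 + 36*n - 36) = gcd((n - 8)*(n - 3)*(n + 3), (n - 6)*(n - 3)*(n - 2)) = n - 3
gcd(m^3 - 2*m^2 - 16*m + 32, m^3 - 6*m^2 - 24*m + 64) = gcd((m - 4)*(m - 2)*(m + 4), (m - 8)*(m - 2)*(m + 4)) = m^2 + 2*m - 8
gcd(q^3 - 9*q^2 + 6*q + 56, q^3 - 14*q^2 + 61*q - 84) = q^2 - 11*q + 28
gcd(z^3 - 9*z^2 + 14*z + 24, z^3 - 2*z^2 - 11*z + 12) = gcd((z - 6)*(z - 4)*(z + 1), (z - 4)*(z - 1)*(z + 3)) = z - 4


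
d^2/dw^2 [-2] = 0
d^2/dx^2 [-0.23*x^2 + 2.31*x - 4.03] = -0.460000000000000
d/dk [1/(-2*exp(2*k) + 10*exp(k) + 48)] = (exp(k) - 5/2)*exp(k)/(-exp(2*k) + 5*exp(k) + 24)^2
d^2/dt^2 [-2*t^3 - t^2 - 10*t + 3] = -12*t - 2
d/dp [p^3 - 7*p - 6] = 3*p^2 - 7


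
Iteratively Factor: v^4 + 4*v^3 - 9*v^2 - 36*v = (v + 4)*(v^3 - 9*v) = v*(v + 4)*(v^2 - 9) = v*(v - 3)*(v + 4)*(v + 3)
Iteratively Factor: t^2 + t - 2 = (t - 1)*(t + 2)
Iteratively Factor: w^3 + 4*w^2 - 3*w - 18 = (w + 3)*(w^2 + w - 6) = (w - 2)*(w + 3)*(w + 3)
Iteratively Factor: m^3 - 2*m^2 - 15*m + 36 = (m - 3)*(m^2 + m - 12) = (m - 3)^2*(m + 4)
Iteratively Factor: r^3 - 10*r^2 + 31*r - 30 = (r - 5)*(r^2 - 5*r + 6) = (r - 5)*(r - 3)*(r - 2)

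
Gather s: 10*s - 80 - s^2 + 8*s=-s^2 + 18*s - 80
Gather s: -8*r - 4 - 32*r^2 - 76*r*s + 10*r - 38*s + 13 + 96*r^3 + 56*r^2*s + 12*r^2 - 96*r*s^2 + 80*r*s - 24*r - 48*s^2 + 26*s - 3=96*r^3 - 20*r^2 - 22*r + s^2*(-96*r - 48) + s*(56*r^2 + 4*r - 12) + 6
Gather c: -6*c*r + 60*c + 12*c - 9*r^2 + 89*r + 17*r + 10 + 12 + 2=c*(72 - 6*r) - 9*r^2 + 106*r + 24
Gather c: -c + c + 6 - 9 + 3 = 0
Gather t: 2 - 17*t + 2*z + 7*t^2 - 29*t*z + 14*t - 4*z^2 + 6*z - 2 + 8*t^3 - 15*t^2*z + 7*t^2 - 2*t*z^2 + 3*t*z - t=8*t^3 + t^2*(14 - 15*z) + t*(-2*z^2 - 26*z - 4) - 4*z^2 + 8*z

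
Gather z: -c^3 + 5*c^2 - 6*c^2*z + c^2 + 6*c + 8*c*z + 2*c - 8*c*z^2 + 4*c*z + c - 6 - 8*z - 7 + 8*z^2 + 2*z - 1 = -c^3 + 6*c^2 + 9*c + z^2*(8 - 8*c) + z*(-6*c^2 + 12*c - 6) - 14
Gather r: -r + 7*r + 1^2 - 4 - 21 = 6*r - 24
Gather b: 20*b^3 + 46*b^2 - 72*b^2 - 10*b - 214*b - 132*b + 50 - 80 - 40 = 20*b^3 - 26*b^2 - 356*b - 70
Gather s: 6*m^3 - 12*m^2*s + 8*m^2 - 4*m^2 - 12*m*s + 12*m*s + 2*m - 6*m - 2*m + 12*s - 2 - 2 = 6*m^3 + 4*m^2 - 6*m + s*(12 - 12*m^2) - 4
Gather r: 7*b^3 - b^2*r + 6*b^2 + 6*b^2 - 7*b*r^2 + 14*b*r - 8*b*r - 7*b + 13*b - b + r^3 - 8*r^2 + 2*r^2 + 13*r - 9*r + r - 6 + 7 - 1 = 7*b^3 + 12*b^2 + 5*b + r^3 + r^2*(-7*b - 6) + r*(-b^2 + 6*b + 5)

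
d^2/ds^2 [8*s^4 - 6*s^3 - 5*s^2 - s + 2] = 96*s^2 - 36*s - 10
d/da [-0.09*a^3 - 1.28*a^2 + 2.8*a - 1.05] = -0.27*a^2 - 2.56*a + 2.8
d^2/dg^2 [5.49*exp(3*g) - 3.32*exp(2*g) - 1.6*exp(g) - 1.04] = (49.41*exp(2*g) - 13.28*exp(g) - 1.6)*exp(g)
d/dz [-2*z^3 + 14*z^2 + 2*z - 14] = -6*z^2 + 28*z + 2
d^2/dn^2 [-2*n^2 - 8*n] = -4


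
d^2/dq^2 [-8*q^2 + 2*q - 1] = -16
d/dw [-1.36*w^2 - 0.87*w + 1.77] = -2.72*w - 0.87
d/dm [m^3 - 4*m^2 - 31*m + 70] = 3*m^2 - 8*m - 31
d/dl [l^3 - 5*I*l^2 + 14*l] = 3*l^2 - 10*I*l + 14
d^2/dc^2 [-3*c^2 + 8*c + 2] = -6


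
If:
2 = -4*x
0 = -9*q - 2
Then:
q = -2/9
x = -1/2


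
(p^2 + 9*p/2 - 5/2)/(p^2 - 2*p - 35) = (p - 1/2)/(p - 7)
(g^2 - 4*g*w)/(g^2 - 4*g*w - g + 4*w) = g/(g - 1)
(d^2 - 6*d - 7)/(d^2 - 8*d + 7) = (d + 1)/(d - 1)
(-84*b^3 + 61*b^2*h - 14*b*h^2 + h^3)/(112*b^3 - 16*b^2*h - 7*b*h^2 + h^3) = (-3*b + h)/(4*b + h)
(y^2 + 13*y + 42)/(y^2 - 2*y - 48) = (y + 7)/(y - 8)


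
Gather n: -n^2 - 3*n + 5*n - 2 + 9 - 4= -n^2 + 2*n + 3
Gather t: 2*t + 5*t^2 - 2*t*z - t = 5*t^2 + t*(1 - 2*z)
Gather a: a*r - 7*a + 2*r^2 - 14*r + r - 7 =a*(r - 7) + 2*r^2 - 13*r - 7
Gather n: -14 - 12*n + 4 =-12*n - 10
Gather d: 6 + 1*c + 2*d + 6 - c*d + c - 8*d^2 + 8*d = 2*c - 8*d^2 + d*(10 - c) + 12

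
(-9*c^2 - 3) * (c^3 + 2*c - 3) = -9*c^5 - 21*c^3 + 27*c^2 - 6*c + 9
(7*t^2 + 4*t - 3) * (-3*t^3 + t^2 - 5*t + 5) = -21*t^5 - 5*t^4 - 22*t^3 + 12*t^2 + 35*t - 15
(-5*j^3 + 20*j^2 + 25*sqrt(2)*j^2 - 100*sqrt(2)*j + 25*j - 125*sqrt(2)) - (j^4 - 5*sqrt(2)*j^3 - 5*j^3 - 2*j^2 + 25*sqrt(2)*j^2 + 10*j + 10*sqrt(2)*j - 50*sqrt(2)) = -j^4 + 5*sqrt(2)*j^3 + 22*j^2 - 110*sqrt(2)*j + 15*j - 75*sqrt(2)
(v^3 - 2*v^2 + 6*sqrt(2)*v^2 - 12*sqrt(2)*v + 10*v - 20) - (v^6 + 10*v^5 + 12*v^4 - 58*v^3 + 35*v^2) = -v^6 - 10*v^5 - 12*v^4 + 59*v^3 - 37*v^2 + 6*sqrt(2)*v^2 - 12*sqrt(2)*v + 10*v - 20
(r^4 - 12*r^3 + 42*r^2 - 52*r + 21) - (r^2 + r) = r^4 - 12*r^3 + 41*r^2 - 53*r + 21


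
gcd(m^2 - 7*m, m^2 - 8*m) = m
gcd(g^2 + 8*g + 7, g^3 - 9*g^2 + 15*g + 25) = g + 1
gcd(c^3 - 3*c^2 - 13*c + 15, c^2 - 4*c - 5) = c - 5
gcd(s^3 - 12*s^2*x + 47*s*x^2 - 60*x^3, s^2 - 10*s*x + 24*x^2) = -s + 4*x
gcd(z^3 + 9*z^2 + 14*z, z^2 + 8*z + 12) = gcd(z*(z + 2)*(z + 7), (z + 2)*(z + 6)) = z + 2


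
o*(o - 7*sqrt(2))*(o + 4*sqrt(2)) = o^3 - 3*sqrt(2)*o^2 - 56*o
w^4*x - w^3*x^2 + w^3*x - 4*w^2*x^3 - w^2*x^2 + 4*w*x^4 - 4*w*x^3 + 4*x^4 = (w - 2*x)*(w - x)*(w + 2*x)*(w*x + x)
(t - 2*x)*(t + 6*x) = t^2 + 4*t*x - 12*x^2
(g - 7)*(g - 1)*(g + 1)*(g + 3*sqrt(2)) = g^4 - 7*g^3 + 3*sqrt(2)*g^3 - 21*sqrt(2)*g^2 - g^2 - 3*sqrt(2)*g + 7*g + 21*sqrt(2)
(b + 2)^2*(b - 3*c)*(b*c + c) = b^4*c - 3*b^3*c^2 + 5*b^3*c - 15*b^2*c^2 + 8*b^2*c - 24*b*c^2 + 4*b*c - 12*c^2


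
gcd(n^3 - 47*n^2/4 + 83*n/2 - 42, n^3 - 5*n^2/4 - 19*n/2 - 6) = n - 4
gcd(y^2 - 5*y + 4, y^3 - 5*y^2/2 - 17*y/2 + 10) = y^2 - 5*y + 4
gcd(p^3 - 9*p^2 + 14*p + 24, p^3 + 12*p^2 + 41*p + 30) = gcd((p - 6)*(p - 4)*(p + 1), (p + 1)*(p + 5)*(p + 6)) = p + 1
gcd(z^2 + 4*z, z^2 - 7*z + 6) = 1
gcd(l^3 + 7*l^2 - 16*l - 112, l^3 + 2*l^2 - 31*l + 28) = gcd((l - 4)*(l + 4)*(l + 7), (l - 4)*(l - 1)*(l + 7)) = l^2 + 3*l - 28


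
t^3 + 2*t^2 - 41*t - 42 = (t - 6)*(t + 1)*(t + 7)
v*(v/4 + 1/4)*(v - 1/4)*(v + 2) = v^4/4 + 11*v^3/16 + 5*v^2/16 - v/8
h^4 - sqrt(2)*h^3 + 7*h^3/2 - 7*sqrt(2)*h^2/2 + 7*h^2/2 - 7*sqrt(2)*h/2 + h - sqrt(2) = (h + 1/2)*(h + 1)*(h + 2)*(h - sqrt(2))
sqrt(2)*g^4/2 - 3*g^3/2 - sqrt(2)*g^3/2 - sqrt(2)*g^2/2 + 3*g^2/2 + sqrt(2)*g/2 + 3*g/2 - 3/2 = (g - 1)^2*(g - 3*sqrt(2)/2)*(sqrt(2)*g/2 + sqrt(2)/2)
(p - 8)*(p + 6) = p^2 - 2*p - 48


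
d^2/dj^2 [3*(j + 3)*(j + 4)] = 6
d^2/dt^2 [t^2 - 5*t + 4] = 2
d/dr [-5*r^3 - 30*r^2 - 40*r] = -15*r^2 - 60*r - 40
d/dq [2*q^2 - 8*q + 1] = 4*q - 8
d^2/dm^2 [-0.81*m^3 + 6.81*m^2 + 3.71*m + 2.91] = 13.62 - 4.86*m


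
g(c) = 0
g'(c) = 0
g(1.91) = 0.00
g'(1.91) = 0.00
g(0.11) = 0.00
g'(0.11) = 0.00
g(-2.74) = 0.00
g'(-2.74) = 0.00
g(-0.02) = 0.00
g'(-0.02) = 0.00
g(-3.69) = 0.00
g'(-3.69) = 0.00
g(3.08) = 0.00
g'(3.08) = 0.00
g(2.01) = 0.00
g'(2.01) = 0.00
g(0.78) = 0.00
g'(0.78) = 0.00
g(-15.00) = 0.00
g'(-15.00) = 0.00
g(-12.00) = 0.00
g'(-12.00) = 0.00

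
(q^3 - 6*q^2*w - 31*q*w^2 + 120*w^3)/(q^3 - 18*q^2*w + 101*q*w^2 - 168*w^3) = (q + 5*w)/(q - 7*w)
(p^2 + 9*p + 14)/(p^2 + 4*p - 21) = (p + 2)/(p - 3)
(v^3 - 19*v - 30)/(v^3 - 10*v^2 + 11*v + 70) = (v + 3)/(v - 7)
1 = 1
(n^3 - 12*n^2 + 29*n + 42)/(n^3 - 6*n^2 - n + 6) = (n - 7)/(n - 1)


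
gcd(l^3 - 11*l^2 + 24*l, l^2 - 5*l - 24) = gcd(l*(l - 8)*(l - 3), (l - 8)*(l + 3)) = l - 8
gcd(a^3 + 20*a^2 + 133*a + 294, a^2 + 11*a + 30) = a + 6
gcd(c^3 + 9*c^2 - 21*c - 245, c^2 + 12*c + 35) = c + 7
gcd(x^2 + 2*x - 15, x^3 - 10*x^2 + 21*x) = x - 3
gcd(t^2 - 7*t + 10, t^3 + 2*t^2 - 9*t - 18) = 1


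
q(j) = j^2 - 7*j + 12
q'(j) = 2*j - 7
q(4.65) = 1.07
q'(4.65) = 2.30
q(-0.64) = 16.89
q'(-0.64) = -8.28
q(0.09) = 11.38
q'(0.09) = -6.82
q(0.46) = 8.99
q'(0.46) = -6.08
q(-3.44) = 47.91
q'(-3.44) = -13.88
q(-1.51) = 24.85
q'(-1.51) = -10.02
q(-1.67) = 26.48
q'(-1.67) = -10.34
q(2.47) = 0.81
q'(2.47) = -2.06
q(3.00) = 0.00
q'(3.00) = -1.00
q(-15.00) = 342.00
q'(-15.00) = -37.00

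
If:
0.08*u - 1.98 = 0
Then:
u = 24.75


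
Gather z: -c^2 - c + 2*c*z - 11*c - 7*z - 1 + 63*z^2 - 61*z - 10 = -c^2 - 12*c + 63*z^2 + z*(2*c - 68) - 11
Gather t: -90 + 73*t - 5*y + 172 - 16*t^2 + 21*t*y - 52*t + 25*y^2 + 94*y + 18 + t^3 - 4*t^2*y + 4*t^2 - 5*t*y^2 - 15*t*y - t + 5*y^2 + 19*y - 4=t^3 + t^2*(-4*y - 12) + t*(-5*y^2 + 6*y + 20) + 30*y^2 + 108*y + 96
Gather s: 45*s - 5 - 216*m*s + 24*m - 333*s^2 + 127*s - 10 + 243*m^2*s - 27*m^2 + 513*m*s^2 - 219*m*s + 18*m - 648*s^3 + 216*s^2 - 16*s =-27*m^2 + 42*m - 648*s^3 + s^2*(513*m - 117) + s*(243*m^2 - 435*m + 156) - 15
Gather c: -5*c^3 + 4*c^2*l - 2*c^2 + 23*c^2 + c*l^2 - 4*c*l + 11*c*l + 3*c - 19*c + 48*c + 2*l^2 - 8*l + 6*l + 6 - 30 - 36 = -5*c^3 + c^2*(4*l + 21) + c*(l^2 + 7*l + 32) + 2*l^2 - 2*l - 60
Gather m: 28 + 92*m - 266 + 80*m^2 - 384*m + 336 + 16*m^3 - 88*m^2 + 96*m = 16*m^3 - 8*m^2 - 196*m + 98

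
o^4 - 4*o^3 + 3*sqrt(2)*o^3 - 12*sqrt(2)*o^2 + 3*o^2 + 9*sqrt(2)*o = o*(o - 3)*(o - 1)*(o + 3*sqrt(2))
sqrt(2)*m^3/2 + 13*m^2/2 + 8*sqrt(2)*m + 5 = (m + sqrt(2)/2)*(m + 5*sqrt(2))*(sqrt(2)*m/2 + 1)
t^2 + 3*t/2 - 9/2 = (t - 3/2)*(t + 3)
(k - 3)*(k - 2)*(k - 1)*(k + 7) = k^4 + k^3 - 31*k^2 + 71*k - 42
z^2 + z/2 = z*(z + 1/2)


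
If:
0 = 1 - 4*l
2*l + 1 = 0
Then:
No Solution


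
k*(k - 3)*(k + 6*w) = k^3 + 6*k^2*w - 3*k^2 - 18*k*w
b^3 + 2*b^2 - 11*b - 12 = (b - 3)*(b + 1)*(b + 4)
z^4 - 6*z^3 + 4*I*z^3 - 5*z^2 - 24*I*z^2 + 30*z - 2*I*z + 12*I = (z - 6)*(z + I)^2*(z + 2*I)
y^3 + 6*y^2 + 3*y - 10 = (y - 1)*(y + 2)*(y + 5)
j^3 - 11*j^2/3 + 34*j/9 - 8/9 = (j - 2)*(j - 4/3)*(j - 1/3)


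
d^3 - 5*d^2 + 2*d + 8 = (d - 4)*(d - 2)*(d + 1)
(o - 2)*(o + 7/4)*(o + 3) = o^3 + 11*o^2/4 - 17*o/4 - 21/2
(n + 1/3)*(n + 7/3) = n^2 + 8*n/3 + 7/9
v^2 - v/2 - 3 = (v - 2)*(v + 3/2)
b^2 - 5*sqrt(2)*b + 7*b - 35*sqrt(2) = (b + 7)*(b - 5*sqrt(2))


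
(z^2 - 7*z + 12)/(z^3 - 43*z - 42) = (-z^2 + 7*z - 12)/(-z^3 + 43*z + 42)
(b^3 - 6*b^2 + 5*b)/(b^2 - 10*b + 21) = b*(b^2 - 6*b + 5)/(b^2 - 10*b + 21)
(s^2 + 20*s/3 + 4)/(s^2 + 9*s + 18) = (s + 2/3)/(s + 3)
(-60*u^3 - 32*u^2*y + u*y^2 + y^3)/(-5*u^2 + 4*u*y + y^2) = (-12*u^2 - 4*u*y + y^2)/(-u + y)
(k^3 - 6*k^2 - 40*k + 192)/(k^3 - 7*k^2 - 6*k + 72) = (k^2 - 2*k - 48)/(k^2 - 3*k - 18)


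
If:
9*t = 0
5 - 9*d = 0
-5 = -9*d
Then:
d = 5/9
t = 0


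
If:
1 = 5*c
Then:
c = 1/5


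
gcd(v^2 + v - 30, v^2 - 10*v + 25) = v - 5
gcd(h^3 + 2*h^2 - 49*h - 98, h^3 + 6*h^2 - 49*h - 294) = h^2 - 49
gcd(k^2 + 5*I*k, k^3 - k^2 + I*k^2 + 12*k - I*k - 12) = 1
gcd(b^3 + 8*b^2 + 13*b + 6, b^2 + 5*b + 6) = 1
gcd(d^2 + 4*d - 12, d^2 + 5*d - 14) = d - 2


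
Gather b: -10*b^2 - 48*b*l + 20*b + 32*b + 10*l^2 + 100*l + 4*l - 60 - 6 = -10*b^2 + b*(52 - 48*l) + 10*l^2 + 104*l - 66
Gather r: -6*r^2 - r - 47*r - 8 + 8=-6*r^2 - 48*r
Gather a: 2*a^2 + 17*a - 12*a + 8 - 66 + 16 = 2*a^2 + 5*a - 42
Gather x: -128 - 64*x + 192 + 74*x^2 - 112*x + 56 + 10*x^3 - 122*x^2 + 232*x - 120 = 10*x^3 - 48*x^2 + 56*x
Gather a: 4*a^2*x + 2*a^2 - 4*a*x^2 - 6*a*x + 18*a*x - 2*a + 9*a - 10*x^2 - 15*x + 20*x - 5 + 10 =a^2*(4*x + 2) + a*(-4*x^2 + 12*x + 7) - 10*x^2 + 5*x + 5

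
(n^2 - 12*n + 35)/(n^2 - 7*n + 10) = (n - 7)/(n - 2)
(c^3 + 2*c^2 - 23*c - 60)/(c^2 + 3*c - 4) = (c^2 - 2*c - 15)/(c - 1)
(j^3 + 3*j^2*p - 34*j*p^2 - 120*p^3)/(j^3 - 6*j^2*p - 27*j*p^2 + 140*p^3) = (j^2 - 2*j*p - 24*p^2)/(j^2 - 11*j*p + 28*p^2)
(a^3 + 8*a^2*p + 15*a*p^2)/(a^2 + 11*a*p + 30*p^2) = a*(a + 3*p)/(a + 6*p)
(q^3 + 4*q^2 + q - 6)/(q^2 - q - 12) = (q^2 + q - 2)/(q - 4)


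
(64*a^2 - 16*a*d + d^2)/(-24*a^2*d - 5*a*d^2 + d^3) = (-8*a + d)/(d*(3*a + d))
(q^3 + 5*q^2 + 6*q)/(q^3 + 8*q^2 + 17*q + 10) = q*(q + 3)/(q^2 + 6*q + 5)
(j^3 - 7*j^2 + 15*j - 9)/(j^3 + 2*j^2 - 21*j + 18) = (j - 3)/(j + 6)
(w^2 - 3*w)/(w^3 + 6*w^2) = (w - 3)/(w*(w + 6))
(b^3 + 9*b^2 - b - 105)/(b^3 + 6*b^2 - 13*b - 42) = (b + 5)/(b + 2)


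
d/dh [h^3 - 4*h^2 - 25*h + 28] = 3*h^2 - 8*h - 25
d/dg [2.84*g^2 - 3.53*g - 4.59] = 5.68*g - 3.53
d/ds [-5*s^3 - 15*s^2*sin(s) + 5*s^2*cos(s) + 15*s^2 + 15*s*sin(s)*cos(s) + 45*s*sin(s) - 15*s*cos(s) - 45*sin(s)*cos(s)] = -5*s^2*sin(s) - 15*s^2*cos(s) - 15*s^2 - 15*s*sin(s) + 55*s*cos(s) + 15*s*cos(2*s) + 30*s + 45*sin(s) + 15*sin(2*s)/2 - 15*cos(s) - 45*cos(2*s)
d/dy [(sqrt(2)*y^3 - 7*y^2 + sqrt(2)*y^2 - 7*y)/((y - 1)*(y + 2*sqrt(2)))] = (sqrt(2)*y^4 - 2*sqrt(2)*y^3 + 8*y^3 - 15*sqrt(2)*y^2 + 6*y^2 - 8*y + 28*sqrt(2)*y + 14*sqrt(2))/(y^4 - 2*y^3 + 4*sqrt(2)*y^3 - 8*sqrt(2)*y^2 + 9*y^2 - 16*y + 4*sqrt(2)*y + 8)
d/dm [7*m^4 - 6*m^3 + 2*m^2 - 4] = 2*m*(14*m^2 - 9*m + 2)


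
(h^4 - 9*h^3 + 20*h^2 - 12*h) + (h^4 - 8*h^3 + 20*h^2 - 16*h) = 2*h^4 - 17*h^3 + 40*h^2 - 28*h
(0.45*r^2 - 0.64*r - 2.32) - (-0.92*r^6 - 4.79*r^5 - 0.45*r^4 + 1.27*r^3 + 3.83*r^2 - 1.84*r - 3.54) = 0.92*r^6 + 4.79*r^5 + 0.45*r^4 - 1.27*r^3 - 3.38*r^2 + 1.2*r + 1.22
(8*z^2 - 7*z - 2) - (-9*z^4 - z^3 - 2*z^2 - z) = 9*z^4 + z^3 + 10*z^2 - 6*z - 2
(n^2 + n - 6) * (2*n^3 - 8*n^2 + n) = 2*n^5 - 6*n^4 - 19*n^3 + 49*n^2 - 6*n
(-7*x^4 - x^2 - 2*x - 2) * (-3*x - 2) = 21*x^5 + 14*x^4 + 3*x^3 + 8*x^2 + 10*x + 4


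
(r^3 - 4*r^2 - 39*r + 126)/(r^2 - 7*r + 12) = (r^2 - r - 42)/(r - 4)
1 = 1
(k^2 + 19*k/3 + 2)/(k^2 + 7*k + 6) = (k + 1/3)/(k + 1)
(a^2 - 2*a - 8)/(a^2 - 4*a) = (a + 2)/a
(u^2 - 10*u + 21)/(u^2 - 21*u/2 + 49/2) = 2*(u - 3)/(2*u - 7)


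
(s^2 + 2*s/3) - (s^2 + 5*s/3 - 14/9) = 14/9 - s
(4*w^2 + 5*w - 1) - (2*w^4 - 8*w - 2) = -2*w^4 + 4*w^2 + 13*w + 1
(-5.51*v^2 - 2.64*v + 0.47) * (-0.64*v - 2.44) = 3.5264*v^3 + 15.134*v^2 + 6.1408*v - 1.1468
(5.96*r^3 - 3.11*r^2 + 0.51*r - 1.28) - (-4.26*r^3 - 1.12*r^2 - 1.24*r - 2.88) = 10.22*r^3 - 1.99*r^2 + 1.75*r + 1.6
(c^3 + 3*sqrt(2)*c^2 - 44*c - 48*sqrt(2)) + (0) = c^3 + 3*sqrt(2)*c^2 - 44*c - 48*sqrt(2)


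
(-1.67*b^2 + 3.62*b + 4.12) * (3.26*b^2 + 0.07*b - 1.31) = -5.4442*b^4 + 11.6843*b^3 + 15.8723*b^2 - 4.4538*b - 5.3972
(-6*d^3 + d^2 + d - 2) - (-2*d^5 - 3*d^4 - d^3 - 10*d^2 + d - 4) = 2*d^5 + 3*d^4 - 5*d^3 + 11*d^2 + 2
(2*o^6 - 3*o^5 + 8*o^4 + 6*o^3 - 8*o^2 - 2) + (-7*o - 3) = 2*o^6 - 3*o^5 + 8*o^4 + 6*o^3 - 8*o^2 - 7*o - 5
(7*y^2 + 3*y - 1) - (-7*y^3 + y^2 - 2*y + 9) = 7*y^3 + 6*y^2 + 5*y - 10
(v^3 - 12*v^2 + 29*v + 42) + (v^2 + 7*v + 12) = v^3 - 11*v^2 + 36*v + 54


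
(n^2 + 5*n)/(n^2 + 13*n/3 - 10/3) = 3*n/(3*n - 2)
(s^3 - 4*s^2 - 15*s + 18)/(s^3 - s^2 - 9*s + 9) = (s - 6)/(s - 3)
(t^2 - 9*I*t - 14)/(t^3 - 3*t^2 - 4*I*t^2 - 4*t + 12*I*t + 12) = (t - 7*I)/(t^2 - t*(3 + 2*I) + 6*I)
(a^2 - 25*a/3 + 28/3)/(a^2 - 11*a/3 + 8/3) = (3*a^2 - 25*a + 28)/(3*a^2 - 11*a + 8)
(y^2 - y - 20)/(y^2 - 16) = (y - 5)/(y - 4)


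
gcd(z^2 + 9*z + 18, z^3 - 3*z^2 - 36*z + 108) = z + 6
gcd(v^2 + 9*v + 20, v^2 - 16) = v + 4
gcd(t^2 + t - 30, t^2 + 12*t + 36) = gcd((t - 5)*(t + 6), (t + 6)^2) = t + 6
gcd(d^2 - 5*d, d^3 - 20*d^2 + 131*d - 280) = d - 5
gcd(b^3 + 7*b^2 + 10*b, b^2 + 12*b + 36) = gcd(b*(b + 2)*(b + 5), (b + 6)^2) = 1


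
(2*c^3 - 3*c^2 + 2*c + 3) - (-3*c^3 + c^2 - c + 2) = 5*c^3 - 4*c^2 + 3*c + 1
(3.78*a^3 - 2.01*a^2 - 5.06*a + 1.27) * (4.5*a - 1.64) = 17.01*a^4 - 15.2442*a^3 - 19.4736*a^2 + 14.0134*a - 2.0828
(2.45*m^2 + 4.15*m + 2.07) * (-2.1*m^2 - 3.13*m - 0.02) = -5.145*m^4 - 16.3835*m^3 - 17.3855*m^2 - 6.5621*m - 0.0414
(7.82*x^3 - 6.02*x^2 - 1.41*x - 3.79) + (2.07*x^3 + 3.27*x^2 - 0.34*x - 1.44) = 9.89*x^3 - 2.75*x^2 - 1.75*x - 5.23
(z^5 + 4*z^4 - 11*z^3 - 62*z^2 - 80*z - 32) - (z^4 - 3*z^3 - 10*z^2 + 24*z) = z^5 + 3*z^4 - 8*z^3 - 52*z^2 - 104*z - 32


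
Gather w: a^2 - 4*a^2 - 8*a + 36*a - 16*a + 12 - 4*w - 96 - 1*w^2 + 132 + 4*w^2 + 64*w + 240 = -3*a^2 + 12*a + 3*w^2 + 60*w + 288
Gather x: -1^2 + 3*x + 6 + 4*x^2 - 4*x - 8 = 4*x^2 - x - 3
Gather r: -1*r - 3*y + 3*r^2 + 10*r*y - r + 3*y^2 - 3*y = 3*r^2 + r*(10*y - 2) + 3*y^2 - 6*y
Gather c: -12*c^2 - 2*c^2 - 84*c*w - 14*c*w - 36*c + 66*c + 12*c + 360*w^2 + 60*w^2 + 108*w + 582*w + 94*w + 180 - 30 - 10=-14*c^2 + c*(42 - 98*w) + 420*w^2 + 784*w + 140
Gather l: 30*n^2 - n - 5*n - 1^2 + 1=30*n^2 - 6*n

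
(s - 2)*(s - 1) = s^2 - 3*s + 2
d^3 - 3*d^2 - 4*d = d*(d - 4)*(d + 1)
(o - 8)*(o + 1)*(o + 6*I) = o^3 - 7*o^2 + 6*I*o^2 - 8*o - 42*I*o - 48*I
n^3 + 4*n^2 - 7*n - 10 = (n - 2)*(n + 1)*(n + 5)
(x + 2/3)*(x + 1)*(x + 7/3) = x^3 + 4*x^2 + 41*x/9 + 14/9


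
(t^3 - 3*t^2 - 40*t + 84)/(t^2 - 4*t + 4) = (t^2 - t - 42)/(t - 2)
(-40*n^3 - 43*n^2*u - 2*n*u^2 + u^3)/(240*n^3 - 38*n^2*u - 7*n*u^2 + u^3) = (5*n^2 + 6*n*u + u^2)/(-30*n^2 + n*u + u^2)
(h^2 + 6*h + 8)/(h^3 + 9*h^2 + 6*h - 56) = (h + 2)/(h^2 + 5*h - 14)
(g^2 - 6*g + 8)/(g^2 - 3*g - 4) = (g - 2)/(g + 1)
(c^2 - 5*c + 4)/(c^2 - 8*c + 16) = (c - 1)/(c - 4)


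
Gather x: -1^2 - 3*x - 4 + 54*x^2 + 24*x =54*x^2 + 21*x - 5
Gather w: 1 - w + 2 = 3 - w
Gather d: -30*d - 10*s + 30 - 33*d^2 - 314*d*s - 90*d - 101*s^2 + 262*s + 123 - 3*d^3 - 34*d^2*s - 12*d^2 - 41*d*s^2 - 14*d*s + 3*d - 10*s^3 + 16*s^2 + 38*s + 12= -3*d^3 + d^2*(-34*s - 45) + d*(-41*s^2 - 328*s - 117) - 10*s^3 - 85*s^2 + 290*s + 165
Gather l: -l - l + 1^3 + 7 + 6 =14 - 2*l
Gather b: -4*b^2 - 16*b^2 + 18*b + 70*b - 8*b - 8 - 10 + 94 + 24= -20*b^2 + 80*b + 100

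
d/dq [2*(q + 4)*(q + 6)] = 4*q + 20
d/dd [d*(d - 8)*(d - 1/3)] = 3*d^2 - 50*d/3 + 8/3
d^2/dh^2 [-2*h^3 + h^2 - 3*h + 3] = 2 - 12*h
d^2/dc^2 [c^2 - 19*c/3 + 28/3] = 2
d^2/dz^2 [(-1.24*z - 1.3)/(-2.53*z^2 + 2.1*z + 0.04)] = ((-18.8232*z - 1.37)*(-2.53*z^2 + 2.1*z + 0.04) - (1.24*z + 1.3)*(5.06*z - 2.1)*(10.12*z - 4.2))/(-2.53*z^2 + 2.1*z + 0.04)^3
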